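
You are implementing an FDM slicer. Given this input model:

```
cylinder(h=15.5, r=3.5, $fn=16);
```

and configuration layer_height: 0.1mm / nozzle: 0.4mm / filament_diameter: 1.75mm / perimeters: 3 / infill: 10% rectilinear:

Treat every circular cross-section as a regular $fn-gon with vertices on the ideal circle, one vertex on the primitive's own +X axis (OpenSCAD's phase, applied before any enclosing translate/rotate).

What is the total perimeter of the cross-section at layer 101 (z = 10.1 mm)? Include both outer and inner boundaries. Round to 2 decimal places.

21.85 mm

At z = 10.1 mm: the cylinder: section is a regular 16-gon, circumradius r=3.5 (perimeter = 2·16·3.500·sin(180°/16) = 21.85 mm). Overall, the cross-section is a single solid region. Total boundary length (outer) = 21.85 mm.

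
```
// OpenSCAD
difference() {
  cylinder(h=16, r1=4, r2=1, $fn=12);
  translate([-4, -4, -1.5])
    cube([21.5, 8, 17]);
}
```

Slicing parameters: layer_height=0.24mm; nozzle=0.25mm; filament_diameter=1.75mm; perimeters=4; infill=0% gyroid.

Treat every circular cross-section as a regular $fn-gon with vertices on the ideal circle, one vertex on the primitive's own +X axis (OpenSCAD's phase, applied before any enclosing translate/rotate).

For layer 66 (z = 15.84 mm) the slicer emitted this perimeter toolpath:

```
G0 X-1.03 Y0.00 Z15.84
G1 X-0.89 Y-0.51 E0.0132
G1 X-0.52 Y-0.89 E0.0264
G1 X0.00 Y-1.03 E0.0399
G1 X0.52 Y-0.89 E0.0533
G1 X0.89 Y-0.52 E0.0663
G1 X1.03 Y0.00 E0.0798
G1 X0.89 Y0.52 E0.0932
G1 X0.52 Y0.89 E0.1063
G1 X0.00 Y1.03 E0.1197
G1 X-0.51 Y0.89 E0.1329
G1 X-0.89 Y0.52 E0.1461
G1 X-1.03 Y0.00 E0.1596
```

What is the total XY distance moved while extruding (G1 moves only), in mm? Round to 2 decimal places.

6.40 mm

Sum the Euclidean lengths of each G1 segment: total = 6.40 mm.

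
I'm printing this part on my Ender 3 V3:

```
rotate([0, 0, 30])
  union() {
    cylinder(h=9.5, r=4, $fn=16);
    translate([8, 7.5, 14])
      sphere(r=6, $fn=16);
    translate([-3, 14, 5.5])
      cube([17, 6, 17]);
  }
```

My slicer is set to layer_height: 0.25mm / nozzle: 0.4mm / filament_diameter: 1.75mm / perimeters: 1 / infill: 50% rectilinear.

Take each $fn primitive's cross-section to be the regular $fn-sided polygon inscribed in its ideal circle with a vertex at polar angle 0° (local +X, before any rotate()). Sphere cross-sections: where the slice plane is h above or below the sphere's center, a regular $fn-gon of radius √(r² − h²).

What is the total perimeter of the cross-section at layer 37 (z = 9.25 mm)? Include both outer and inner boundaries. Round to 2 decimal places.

At z = 9.25 mm: the r=4 cylinder contributes a regular 16-gon of circumradius 4 (perimeter = 2·16·4.000·sin(180°/16) = 24.97 mm); the r=6 sphere at (8, 7.5) slices to a regular 16-gon of circumradius 3.666 (√(r²−h²) with h=4.75 from center) (perimeter = 2·16·3.666·sin(180°/16) = 22.88 mm); the cube at (-3, 14) (footprint 17×6) is included at this height (perimeter 46.00 mm); Taking the union: the 3 present regions are separate (no shared area or edge), so areas and boundary lengths simply add and each stays a separate island — boundary = 93.86 mm; (whole slice rotated 30° about Z — lengths, areas and connectivity unchanged). Overall, the cross-section has 3 separate islands. Total boundary length (outer) = 93.86 mm.

93.86 mm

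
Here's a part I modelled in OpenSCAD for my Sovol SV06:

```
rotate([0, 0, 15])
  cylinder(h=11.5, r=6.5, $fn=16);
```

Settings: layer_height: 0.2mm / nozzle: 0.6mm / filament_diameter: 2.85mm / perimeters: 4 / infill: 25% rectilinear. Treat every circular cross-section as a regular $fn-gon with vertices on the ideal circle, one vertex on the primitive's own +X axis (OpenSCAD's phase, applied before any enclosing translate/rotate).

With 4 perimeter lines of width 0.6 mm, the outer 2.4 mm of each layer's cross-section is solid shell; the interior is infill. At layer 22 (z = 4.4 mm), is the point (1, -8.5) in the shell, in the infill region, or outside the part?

outside

At z = 4.4 mm: the r=6.5 cylinder contributes a regular 16-gon of circumradius 6.5; (rotated 15° about Z; rotation is an isometry so areas/perimeters/island counts are preserved). Overall, the cross-section is a single solid region. Undo the 15° rotation: the query point maps to (-1.234, -8.469) in the un-rotated model frame. The nearest boundary edge runs (-2.49, -6.01)→(-0.00, -6.50); distance from the point to it = 2.17 mm. The point is not inside any of the regions above, so it lies outside the cross-section (2.17 mm from the nearest boundary).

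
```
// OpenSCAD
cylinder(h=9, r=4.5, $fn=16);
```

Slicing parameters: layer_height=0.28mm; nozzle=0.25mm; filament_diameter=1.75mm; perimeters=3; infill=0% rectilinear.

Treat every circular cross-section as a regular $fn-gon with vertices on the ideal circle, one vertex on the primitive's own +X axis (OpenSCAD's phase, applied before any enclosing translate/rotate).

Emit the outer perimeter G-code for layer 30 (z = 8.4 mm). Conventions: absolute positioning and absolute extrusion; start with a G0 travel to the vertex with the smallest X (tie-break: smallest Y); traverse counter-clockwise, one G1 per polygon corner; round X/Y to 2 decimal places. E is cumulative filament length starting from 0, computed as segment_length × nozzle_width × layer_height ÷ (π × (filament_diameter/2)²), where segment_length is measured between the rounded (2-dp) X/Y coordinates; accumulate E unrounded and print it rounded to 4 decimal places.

G0 X-4.50 Y0.00 Z8.40
G1 X-4.16 Y-1.72 E0.0510
G1 X-3.18 Y-3.18 E0.1022
G1 X-1.72 Y-4.16 E0.1534
G1 X0.00 Y-4.50 E0.2044
G1 X1.72 Y-4.16 E0.2554
G1 X3.18 Y-3.18 E0.3066
G1 X4.16 Y-1.72 E0.3578
G1 X4.50 Y0.00 E0.4088
G1 X4.16 Y1.72 E0.4598
G1 X3.18 Y3.18 E0.5110
G1 X1.72 Y4.16 E0.5622
G1 X0.00 Y4.50 E0.6132
G1 X-1.72 Y4.16 E0.6642
G1 X-3.18 Y3.18 E0.7154
G1 X-4.16 Y1.72 E0.7666
G1 X-4.50 Y0.00 E0.8176

At z = 8.4 mm: the r=4.5 cylinder gives a regular 16-gon of circumradius 4.5 (constant along its height). The outline is a single polygon with 16 vertices. Extrusion per mm of travel: 0.25 × 0.28 / (π × 0.875²) = 0.029103. Accumulating E over each segment gives final E = 0.8176.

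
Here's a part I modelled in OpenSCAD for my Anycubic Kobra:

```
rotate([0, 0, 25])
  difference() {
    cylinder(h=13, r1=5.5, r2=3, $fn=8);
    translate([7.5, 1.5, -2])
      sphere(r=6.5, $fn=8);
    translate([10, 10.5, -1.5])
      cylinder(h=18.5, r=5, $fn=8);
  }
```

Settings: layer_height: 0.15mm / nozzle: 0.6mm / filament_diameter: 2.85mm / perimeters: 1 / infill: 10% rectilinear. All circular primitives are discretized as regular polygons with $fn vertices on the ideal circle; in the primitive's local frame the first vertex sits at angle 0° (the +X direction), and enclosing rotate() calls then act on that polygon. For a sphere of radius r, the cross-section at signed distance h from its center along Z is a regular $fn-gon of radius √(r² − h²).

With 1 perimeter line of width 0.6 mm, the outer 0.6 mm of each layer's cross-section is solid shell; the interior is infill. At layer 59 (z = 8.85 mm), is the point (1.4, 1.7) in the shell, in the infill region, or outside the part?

infill

At z = 8.85 mm: the cone contributes a regular 8-gon of circumradius 3.798 (interpolated between r1=5.5 and r2=3 at t=0.681); the sphere at (7.5, 1.5) is not intersected at this z (|z−center|=10.850 > r=6.5); the r=5 cylinder at (10, 10.5) contributes a regular 8-gon of circumradius 5; Taking the first minus the rest: starting from the cone, the r=5 cylinder at (10, 10.5) misses the remaining region (no effect) — 1 connected region; (rotated 25° about Z; rotation is an isometry so areas/perimeters/island counts are preserved). Overall, the cross-section is a single solid region. Undo the 25° rotation: the query point maps to (1.987, 0.949) in the un-rotated model frame. The nearest boundary edge runs (2.69, 2.69)→(3.80, 0.00); distance from the point to it = 1.31 mm. The point is inside the cross-section and 1.31 mm from the nearest boundary — more than the 0.6 mm shell width (1 × 0.6), so it's in the infill interior.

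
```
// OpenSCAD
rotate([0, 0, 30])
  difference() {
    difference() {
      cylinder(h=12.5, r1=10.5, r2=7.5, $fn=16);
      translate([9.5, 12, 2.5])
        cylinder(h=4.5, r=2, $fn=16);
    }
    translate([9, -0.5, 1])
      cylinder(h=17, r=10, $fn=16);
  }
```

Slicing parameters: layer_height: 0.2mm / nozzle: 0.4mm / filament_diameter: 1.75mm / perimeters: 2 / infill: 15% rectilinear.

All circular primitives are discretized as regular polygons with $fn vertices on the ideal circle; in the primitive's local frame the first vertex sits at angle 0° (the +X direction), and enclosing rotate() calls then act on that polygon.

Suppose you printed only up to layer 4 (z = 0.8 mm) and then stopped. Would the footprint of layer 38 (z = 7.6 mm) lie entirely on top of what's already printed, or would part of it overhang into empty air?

Compare the two slices. At z = 0.8: the cone (r1=10.5→r2=7.5) has section circumradius 10.308 here — a regular 16-gon (area = (16/2)·10.308²·sin(360°/16) = 325.30 mm²); the cylinder at (9.5, 12) is not intersected at this z (z outside [2.5, 7]); Subtracting the remaining from the first: none of the subtracted shapes is present at this height, so the cone is unchanged — area = 325.30 mm²; the cylinder at (9, -0.5) is not intersected at this z (z outside [1, 18]); After the difference (first − rest): none of the subtracted shapes is present at this height, so that combined region is unchanged — area = 325.30 mm²; (rotated 30° about Z; rotation is an isometry so areas/perimeters/island counts are preserved). At z = 7.6: the cone contributes a regular 16-gon of circumradius 8.676 (interpolated between r1=10.5 and r2=7.5 at t=0.608) (area = (16/2)·8.676²·sin(360°/16) = 230.45 mm²); the cylinder at (9.5, 12) is not intersected at this z (z outside [2.5, 7]); Taking the first minus the rest: none of the subtracted shapes is present at this height, so the cone is unchanged — area = 230.45 mm²; the r=10 cylinder at (9, -0.5) gives a regular 16-gon of circumradius 10 (constant along its height) (area = (16/2)·10.000²·sin(360°/16) = 306.15 mm²); Taking the first minus the rest: starting from the result so far (230.45 mm²), the r=10 cylinder at (9, -0.5) partially overlaps it — only the 107.07 mm² overlap (of its 306.15 mm²) is removed, clipping the outline — area = 123.37 mm²; (rotated 30° about Z; rotation is an isometry so areas/perimeters/island counts are preserved). Checking containment: the cross-section at z = 7.6 is a subset of the cross-section at z = 0.8.

entirely on top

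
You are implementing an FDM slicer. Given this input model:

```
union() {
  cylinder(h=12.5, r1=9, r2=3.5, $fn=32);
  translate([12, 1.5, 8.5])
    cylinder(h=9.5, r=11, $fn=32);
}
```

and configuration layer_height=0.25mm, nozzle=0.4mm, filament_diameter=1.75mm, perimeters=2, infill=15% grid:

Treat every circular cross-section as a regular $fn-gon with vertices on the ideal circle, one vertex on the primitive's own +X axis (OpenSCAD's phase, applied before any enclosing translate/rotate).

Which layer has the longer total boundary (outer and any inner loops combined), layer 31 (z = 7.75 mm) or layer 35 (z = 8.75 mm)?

layer 35 (z = 8.75 mm)

Layer 31 (z = 7.75): the cone contributes a regular 32-gon of circumradius 5.590 (interpolated between r1=9 and r2=3.5 at t=0.620) (perimeter = 2·32·5.590·sin(180°/32) = 35.07 mm); the cylinder at (12, 1.5) is not intersected at this z (z outside [8.5, 18]); Taking the union: only the cone is present, so the union is just that shape — boundary = 35.07 mm. So its perimeter = 35.07 mm. Layer 35 (z = 8.75): the cone: at t=0.700 of its height the radius interpolates to r₁+(r₂−r₁)t = 5.150, giving a regular 32-gon of that circumradius (perimeter = 2·32·5.150·sin(180°/32) = 32.31 mm); the r=11 cylinder at (12, 1.5) gives a regular 32-gon of circumradius 11 (constant along its height) (perimeter = 2·32·11.000·sin(180°/32) = 69.00 mm); Combining (union): the regions partially overlap (shared area 26.33 mm²), so the edge portions inside another operand are dropped and the merged outline is re-measured after clipping — boundary = 80.02 mm. So its perimeter = 80.02 mm. Layer 35 is larger (80.02 vs 35.07 mm).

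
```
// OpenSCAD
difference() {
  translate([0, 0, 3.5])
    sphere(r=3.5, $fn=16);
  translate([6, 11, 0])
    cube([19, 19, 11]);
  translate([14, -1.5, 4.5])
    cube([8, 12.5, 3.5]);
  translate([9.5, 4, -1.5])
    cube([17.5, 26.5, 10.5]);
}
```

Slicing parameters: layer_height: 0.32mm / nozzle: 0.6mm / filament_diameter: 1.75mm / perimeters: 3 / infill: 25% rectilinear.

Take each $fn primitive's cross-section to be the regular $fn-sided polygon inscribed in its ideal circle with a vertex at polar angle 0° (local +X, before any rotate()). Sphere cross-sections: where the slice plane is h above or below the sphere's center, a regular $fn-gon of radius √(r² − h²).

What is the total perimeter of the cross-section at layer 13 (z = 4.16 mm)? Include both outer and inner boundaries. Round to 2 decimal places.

21.46 mm

At z = 4.16 mm: the sphere: section is a regular 16-gon, circumradius = √(r²−h²) = √(3.5²−0.66²) = 3.437 (perimeter = 2·16·3.437·sin(180°/16) = 21.46 mm); the cube at (6, 11) (footprint 19×19) is included at this height (perimeter 76.00 mm); the cube at (14, -1.5) does not reach this height (z outside [4.5, 8]); the 17.5×26.5 cube at (9.5, 4) contributes its full rectangle (perimeter 88.00 mm); Subtracting the remaining from the first: starting from the r=3.5 sphere, the 19×19 cube at (6, 11) misses the remaining region (no effect); the 17.5×26.5 cube at (9.5, 4) misses the remaining region (no effect) — boundary = 21.46 mm. Overall, the cross-section is a single solid region. Total boundary length (outer) = 21.46 mm.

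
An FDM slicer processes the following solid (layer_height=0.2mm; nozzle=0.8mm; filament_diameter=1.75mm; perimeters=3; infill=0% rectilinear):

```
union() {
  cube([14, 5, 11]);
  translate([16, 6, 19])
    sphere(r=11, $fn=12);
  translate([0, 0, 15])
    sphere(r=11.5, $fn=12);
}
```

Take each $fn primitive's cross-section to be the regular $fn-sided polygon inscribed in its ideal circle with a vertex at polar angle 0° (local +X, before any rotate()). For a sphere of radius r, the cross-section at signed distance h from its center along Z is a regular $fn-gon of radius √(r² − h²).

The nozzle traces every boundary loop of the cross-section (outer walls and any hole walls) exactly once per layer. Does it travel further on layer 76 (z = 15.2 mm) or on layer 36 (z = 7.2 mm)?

layer 76 (z = 15.2 mm)

Layer 76 (z = 15.2): the cube is not intersected at this z (z outside [0, 11]); the sphere at (16, 6): section is a regular 12-gon, circumradius = √(r²−h²) = √(11²−3.8²) = 10.323 (perimeter = 2·12·10.323·sin(180°/12) = 64.12 mm); the r=11.5 sphere slices to a regular 12-gon of circumradius 11.498 (√(r²−h²) with h=0.2 from center) (perimeter = 2·12·11.498·sin(180°/12) = 71.42 mm); Taking the union: the regions partially overlap (shared area 36.51 mm²), so the edge portions inside another operand are dropped and the merged outline is re-measured after clipping — boundary = 107.97 mm. So its perimeter = 107.97 mm. Layer 36 (z = 7.2): the cube is present — its section is the full 14×5 rectangle (perimeter 38.00 mm); the sphere at (16, 6) does not reach this height (|z−center|=11.800 > r=11); the r=11.5 sphere contributes a regular 12-gon of circumradius √(11.5²−7.8²) = 8.450 (perimeter = 2·12·8.450·sin(180°/12) = 52.49 mm); Merging all regions: the regions partially overlap (shared area 38.68 mm²), so the edge portions inside another operand are dropped and the merged outline is re-measured after clipping — boundary = 65.03 mm. So its perimeter = 65.03 mm. Layer 76 is larger (107.97 vs 65.03 mm).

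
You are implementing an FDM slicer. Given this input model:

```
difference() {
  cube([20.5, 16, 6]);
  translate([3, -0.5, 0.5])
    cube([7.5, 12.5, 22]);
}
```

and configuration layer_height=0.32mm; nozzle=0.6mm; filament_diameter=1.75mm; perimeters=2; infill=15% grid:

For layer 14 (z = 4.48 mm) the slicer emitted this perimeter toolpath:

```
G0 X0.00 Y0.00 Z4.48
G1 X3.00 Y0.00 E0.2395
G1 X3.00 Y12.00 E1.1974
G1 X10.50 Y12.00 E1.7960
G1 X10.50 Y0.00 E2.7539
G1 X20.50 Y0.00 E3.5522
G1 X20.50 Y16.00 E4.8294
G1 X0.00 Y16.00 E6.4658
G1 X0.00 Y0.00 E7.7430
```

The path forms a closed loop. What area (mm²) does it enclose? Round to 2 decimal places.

Apply the shoelace formula to the sequence of (X, Y) vertices; enclosed area = 238.00 mm².

238.00 mm²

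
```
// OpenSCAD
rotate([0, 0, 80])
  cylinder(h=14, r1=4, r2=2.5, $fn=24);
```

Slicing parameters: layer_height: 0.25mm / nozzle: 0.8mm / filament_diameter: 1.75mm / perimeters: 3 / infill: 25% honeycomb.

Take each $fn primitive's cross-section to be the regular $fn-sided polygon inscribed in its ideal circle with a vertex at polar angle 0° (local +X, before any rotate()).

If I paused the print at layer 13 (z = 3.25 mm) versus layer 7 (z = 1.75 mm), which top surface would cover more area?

Layer 13 (z = 3.25): the cone contributes a regular 24-gon of circumradius 3.652 (interpolated between r1=4 and r2=2.5 at t=0.232) (area = (24/2)·3.652²·sin(360°/24) = 41.42 mm²); (whole slice rotated 80° about Z — lengths, areas and connectivity unchanged). So its area = 41.42 mm². Layer 7 (z = 1.75): the cone contributes a regular 24-gon of circumradius 3.812 (interpolated between r1=4 and r2=2.5 at t=0.125) (area = (24/2)·3.812²·sin(360°/24) = 45.14 mm²); (whole slice rotated 80° about Z — lengths, areas and connectivity unchanged). So its area = 45.14 mm². Layer 7 is larger (45.14 vs 41.42 mm²).

layer 7 (z = 1.75 mm)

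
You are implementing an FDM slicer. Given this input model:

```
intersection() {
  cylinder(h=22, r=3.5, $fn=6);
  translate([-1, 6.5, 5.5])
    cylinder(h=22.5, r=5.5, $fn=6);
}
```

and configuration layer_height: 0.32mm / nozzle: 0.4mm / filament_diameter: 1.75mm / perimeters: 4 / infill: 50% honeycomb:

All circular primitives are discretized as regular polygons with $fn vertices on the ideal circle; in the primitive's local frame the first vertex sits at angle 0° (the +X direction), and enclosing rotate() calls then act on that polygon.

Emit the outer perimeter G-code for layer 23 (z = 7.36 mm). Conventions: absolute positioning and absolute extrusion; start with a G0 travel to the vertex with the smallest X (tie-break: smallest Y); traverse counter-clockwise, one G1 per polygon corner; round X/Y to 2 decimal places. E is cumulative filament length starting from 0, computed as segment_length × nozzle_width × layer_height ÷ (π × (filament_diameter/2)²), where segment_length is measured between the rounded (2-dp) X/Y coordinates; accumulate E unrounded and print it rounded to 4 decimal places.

At z = 7.36 mm: the r=3.5 cylinder gives a regular 6-gon of circumradius 3.5 (constant along its height); the cylinder at (-1, 6.5): section is a regular 6-gon, circumradius r=5.5; After intersecting: the r=5.5 cylinder at (-1, 6.5) partially overlaps the r=3.5 cylinder; clipping to the common part keeps 5.26 mm² — 1 connected region. The outline is a single polygon with 5 vertices. Extrusion per mm of travel: 0.4 × 0.32 / (π × 0.875²) = 0.053216. Accumulating E over each segment gives final E = 0.5710.

G0 X-2.50 Y1.74 Z7.36
G1 X1.75 Y1.74 E0.2262
G1 X2.12 Y2.38 E0.2655
G1 X1.75 Y3.03 E0.3053
G1 X-1.75 Y3.03 E0.4916
G1 X-2.50 Y1.74 E0.5710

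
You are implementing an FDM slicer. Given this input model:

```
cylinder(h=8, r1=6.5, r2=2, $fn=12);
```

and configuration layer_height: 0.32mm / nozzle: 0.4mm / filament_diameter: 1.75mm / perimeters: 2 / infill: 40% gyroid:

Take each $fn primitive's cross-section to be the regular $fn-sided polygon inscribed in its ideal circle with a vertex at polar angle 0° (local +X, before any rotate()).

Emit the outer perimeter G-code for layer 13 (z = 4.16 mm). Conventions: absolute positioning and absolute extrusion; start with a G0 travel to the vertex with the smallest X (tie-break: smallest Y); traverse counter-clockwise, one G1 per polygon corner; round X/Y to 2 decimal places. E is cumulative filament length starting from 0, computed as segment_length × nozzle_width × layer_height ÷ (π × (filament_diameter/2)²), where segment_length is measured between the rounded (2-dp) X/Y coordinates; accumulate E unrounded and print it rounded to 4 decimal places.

G0 X-4.16 Y0.00 Z4.16
G1 X-3.60 Y-2.08 E0.1146
G1 X-2.08 Y-3.60 E0.2290
G1 X0.00 Y-4.16 E0.3437
G1 X2.08 Y-3.60 E0.4583
G1 X3.60 Y-2.08 E0.5727
G1 X4.16 Y0.00 E0.6873
G1 X3.60 Y2.08 E0.8019
G1 X2.08 Y3.60 E0.9163
G1 X0.00 Y4.16 E1.0310
G1 X-2.08 Y3.60 E1.1456
G1 X-3.60 Y2.08 E1.2600
G1 X-4.16 Y0.00 E1.3746

At z = 4.16 mm: the cone contributes a regular 12-gon of circumradius 4.160 (interpolated between r1=6.5 and r2=2 at t=0.520). The outline is a single polygon with 12 vertices. Extrusion per mm of travel: 0.4 × 0.32 / (π × 0.875²) = 0.053216. Accumulating E over each segment gives final E = 1.3746.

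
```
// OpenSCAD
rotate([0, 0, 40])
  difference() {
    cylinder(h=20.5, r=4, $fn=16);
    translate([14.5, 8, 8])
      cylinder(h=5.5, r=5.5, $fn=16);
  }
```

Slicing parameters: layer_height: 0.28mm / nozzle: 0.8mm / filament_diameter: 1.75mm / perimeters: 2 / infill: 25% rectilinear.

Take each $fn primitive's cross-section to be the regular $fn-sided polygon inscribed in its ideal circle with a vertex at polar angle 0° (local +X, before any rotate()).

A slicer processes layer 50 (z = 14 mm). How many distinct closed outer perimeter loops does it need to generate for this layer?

At z = 14 mm: the r=4 cylinder contributes a regular 16-gon of circumradius 4; the cylinder at (14.5, 8) is absent (z outside [8, 13.5]); Taking the first minus the rest: none of the subtracted shapes is present at this height, so the r=4 cylinder is unchanged — 1 connected region; (rotated 40° about Z; rotation is an isometry so areas/perimeters/island counts are preserved). The result has 1 disconnected region.

1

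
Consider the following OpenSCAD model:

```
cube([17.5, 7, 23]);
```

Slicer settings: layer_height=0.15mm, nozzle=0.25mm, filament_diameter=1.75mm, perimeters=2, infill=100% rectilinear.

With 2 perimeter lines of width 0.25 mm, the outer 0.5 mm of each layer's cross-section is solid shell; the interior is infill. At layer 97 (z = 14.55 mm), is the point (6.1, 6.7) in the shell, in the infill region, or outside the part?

At z = 14.55 mm: the cube (footprint 17.5×7) is included at this height. Overall, the cross-section is a single solid region. The nearest boundary edge runs (17.50, 7.00)→(0.00, 7.00); distance from the point to it = 0.30 mm. The point is inside the cross-section, 0.30 mm from the nearest boundary — within the 0.5 mm shell band (2 × 0.25).

shell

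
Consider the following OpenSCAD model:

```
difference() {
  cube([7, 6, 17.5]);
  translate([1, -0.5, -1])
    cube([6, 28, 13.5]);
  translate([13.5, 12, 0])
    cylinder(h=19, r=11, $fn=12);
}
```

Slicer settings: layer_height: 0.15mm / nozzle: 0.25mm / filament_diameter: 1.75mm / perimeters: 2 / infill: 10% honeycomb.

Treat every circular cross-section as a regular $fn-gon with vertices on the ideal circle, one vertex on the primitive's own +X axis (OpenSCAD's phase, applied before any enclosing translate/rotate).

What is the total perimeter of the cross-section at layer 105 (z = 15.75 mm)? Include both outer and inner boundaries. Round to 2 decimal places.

At z = 15.75 mm: the 7×6 cube contributes its full rectangle (perimeter 26.00 mm); the cube at (1, -0.5) is absent (z outside [-1, 12.5]); the r=11 cylinder at (13.5, 12) contributes a regular 12-gon of circumradius 11 (perimeter = 2·12·11.000·sin(180°/12) = 68.33 mm); Taking the first minus the rest: starting from the 7×6 cube, the r=11 cylinder at (13.5, 12) partially overlaps it — only the 3.19 mm² overlap (of its 363.00 mm²) is removed, clipping the outline — boundary = 24.52 mm. Overall, the cross-section is a single solid region. Total boundary length (outer) = 24.52 mm.

24.52 mm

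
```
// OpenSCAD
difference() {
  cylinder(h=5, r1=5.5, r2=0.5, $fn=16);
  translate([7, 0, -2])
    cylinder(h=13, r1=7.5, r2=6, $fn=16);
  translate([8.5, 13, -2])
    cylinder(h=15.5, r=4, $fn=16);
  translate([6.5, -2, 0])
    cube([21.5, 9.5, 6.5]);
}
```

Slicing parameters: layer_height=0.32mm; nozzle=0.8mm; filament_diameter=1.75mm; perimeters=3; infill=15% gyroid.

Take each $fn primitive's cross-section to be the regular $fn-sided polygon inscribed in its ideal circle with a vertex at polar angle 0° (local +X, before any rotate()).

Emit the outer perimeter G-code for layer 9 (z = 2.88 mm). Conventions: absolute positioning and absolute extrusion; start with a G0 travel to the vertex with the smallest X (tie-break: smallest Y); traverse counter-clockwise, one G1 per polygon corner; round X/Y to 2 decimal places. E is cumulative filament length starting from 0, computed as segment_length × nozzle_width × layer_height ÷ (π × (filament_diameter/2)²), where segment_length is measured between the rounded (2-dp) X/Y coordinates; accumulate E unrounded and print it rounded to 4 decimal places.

At z = 2.88 mm: the cone: at t=0.576 of its height the radius interpolates to r₁+(r₂−r₁)t = 2.620, giving a regular 16-gon of that circumradius; the cone at (7, 0) (r1=7.5→r2=6) has section circumradius 6.937 here — a regular 16-gon; the r=4 cylinder at (8.5, 13) contributes a regular 16-gon of circumradius 4; the cube at (6.5, -2) is present — its section is the full 21.5×9.5 rectangle; Subtracting the remaining from the first: starting from the cone, the cone at (7, 0) partially overlaps it — only the 8.88 mm² overlap (of its 147.32 mm²) is removed, clipping the outline; the r=4 cylinder at (8.5, 13) misses the remaining region (no effect); the 21.5×9.5 cube at (6.5, -2) misses the remaining region (no effect) — 1 connected region. The outline is a single polygon with 12 vertices. Extrusion per mm of travel: 0.8 × 0.32 / (π × 0.875²) = 0.106432. Accumulating E over each segment gives final E = 1.5361.

G0 X-2.62 Y0.00 Z2.88
G1 X-2.42 Y-1.00 E0.1085
G1 X-1.85 Y-1.85 E0.2175
G1 X-1.00 Y-2.42 E0.3264
G1 X0.00 Y-2.62 E0.4349
G1 X0.56 Y-2.51 E0.4957
G1 X0.06 Y0.00 E0.7681
G1 X0.56 Y2.51 E1.0405
G1 X0.00 Y2.62 E1.1012
G1 X-1.00 Y2.42 E1.2097
G1 X-1.85 Y1.85 E1.3187
G1 X-2.42 Y1.00 E1.4276
G1 X-2.62 Y0.00 E1.5361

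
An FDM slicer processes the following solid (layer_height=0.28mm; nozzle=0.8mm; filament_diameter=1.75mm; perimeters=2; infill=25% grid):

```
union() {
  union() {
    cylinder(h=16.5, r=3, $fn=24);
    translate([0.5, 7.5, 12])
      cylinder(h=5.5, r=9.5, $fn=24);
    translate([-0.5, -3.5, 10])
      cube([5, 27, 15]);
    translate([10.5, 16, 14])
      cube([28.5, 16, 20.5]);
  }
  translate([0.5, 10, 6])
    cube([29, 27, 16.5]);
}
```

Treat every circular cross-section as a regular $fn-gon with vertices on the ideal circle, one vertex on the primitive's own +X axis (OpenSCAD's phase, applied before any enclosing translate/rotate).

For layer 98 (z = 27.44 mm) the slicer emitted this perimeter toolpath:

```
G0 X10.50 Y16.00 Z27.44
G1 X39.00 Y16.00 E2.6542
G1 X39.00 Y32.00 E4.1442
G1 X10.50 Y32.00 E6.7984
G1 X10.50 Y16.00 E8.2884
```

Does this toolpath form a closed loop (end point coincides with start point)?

Start point (G0): (10.50, 16.00). End point (last G1): the path returns to the start — closed.

yes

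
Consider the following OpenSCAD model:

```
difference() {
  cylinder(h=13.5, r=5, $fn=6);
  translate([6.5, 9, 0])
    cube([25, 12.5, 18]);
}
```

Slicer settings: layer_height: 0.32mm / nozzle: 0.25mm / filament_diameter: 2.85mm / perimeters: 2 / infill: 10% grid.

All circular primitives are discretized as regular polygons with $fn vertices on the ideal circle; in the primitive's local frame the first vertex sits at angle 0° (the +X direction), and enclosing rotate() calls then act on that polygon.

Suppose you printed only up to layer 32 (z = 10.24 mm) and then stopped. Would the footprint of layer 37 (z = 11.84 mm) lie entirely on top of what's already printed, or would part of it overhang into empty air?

entirely on top

Compare the two slices. At z = 10.24: the r=5 cylinder contributes a regular 6-gon of circumradius 5 (area = (6/2)·5.000²·sin(360°/6) = 64.95 mm²); the cube at (6.5, 9) is present — its section is the full 25×12.5 rectangle (area 312.50 mm²); After the difference (first − rest): starting from the r=5 cylinder (64.95 mm²), the 25×12.5 cube at (6.5, 9) misses the remaining region (no effect) — area = 64.95 mm². At z = 11.84: the cylinder: section is a regular 6-gon, circumradius r=5 (area = (6/2)·5.000²·sin(360°/6) = 64.95 mm²); the cube at (6.5, 9) is present — its section is the full 25×12.5 rectangle (area 312.50 mm²); Taking the first minus the rest: starting from the r=5 cylinder (64.95 mm²), the 25×12.5 cube at (6.5, 9) misses the remaining region (no effect) — area = 64.95 mm². Checking containment: the cross-section at z = 11.84 is a subset of the cross-section at z = 10.24.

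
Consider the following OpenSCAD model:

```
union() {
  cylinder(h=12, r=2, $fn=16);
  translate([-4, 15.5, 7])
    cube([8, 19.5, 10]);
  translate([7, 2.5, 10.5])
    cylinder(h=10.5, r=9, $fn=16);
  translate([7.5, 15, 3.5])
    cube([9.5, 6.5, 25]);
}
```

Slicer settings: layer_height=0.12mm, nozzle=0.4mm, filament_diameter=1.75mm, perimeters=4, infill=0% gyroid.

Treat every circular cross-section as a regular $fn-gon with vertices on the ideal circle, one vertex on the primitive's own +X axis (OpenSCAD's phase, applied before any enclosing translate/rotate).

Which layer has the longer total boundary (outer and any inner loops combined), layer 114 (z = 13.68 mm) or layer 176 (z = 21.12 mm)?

layer 114 (z = 13.68 mm)

Layer 114 (z = 13.68): the cylinder is not intersected at this z (z outside [0, 12]); the 8×19.5 cube at (-4, 15.5) contributes its full rectangle (perimeter 55.00 mm); the r=9 cylinder at (7, 2.5) gives a regular 16-gon of circumradius 9 (constant along its height) (perimeter = 2·16·9.000·sin(180°/16) = 56.19 mm); the 9.5×6.5 cube at (7.5, 15) contributes its full rectangle (perimeter 32.00 mm); Combining (union): the 3 present regions are separate (no shared area or edge), so areas and boundary lengths simply add and each stays a separate island — boundary = 143.19 mm. So its perimeter = 143.19 mm. Layer 176 (z = 21.12): the cylinder is absent (z outside [0, 12]); the cube at (-4, 15.5) is not intersected at this z (z outside [7, 17]); the cylinder at (7, 2.5) is absent (z outside [10.5, 21]); the 9.5×6.5 cube at (7.5, 15) contributes its full rectangle (perimeter 32.00 mm); Taking the union: only the 9.5×6.5 cube at (7.5, 15) is present, so the union is just that shape — boundary = 32.00 mm. So its perimeter = 32.00 mm. Layer 114 is larger (143.19 vs 32.00 mm).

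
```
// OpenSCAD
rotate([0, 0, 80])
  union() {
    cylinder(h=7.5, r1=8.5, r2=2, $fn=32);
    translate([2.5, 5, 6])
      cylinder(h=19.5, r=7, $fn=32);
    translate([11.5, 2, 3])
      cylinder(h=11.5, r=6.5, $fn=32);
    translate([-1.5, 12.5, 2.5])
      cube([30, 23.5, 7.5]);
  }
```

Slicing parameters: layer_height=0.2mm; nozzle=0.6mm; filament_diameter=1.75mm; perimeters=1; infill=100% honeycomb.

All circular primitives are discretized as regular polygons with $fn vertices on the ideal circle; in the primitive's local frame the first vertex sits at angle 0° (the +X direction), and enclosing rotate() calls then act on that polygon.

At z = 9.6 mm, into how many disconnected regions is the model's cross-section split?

2

At z = 9.6 mm: the cone is not intersected at this z (z outside [0, 7.5]); the r=7 cylinder at (2.5, 5) contributes a regular 32-gon of circumradius 7; the r=6.5 cylinder at (11.5, 2) contributes a regular 32-gon of circumradius 6.5; the 30×23.5 cube at (-1.5, 12.5) contributes its full rectangle; Merging all regions: the regions partially overlap (shared area 26.08 mm²), so overlapping operands fuse into one piece — 2 connected regions; (whole slice rotated 80° about Z — lengths, areas and connectivity unchanged). The result has 2 disconnected regions.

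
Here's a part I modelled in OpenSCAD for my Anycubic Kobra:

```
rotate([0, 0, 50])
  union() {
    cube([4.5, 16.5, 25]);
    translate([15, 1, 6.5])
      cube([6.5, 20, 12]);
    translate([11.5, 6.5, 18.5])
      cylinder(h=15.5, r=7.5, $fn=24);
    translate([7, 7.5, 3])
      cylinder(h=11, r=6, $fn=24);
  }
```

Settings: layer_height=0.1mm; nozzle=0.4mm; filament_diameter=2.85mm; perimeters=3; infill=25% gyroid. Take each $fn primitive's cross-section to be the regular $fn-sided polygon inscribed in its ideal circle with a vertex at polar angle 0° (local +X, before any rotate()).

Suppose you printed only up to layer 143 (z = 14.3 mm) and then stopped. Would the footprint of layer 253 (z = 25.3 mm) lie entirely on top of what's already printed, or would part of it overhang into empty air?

Compare the two slices. At z = 14.3: the 4.5×16.5 cube contributes its full rectangle (area 74.25 mm²); the cube at (15, 1) is present — its section is the full 6.5×20 rectangle (area 130.00 mm²); the cylinder at (11.5, 6.5) is not intersected at this z (z outside [18.5, 34]); the cylinder at (7, 7.5) is absent (z outside [3, 14]); Combining (union): the 2 present regions are separate (no shared area or edge), so areas and boundary lengths simply add and each stays a separate island — area = 204.25 mm²; (whole slice rotated 50° about Z — lengths, areas and connectivity unchanged). At z = 25.3: the cube is absent (z outside [0, 25]); the cube at (15, 1) is absent (z outside [6.5, 18.5]); the r=7.5 cylinder at (11.5, 6.5) gives a regular 24-gon of circumradius 7.5 (constant along its height) (area = (24/2)·7.500²·sin(360°/24) = 174.70 mm²); the cylinder at (7, 7.5) does not reach this height (z outside [3, 14]); Merging all regions: only the r=7.5 cylinder at (11.5, 6.5) is present, so the union is just that shape — area = 174.70 mm²; (whole slice rotated 50° about Z — lengths, areas and connectivity unchanged). Checking containment: at z = 25.3 the cross-section extends beyond the z = 14.3 cross-section by about 136.87 mm².

part overhangs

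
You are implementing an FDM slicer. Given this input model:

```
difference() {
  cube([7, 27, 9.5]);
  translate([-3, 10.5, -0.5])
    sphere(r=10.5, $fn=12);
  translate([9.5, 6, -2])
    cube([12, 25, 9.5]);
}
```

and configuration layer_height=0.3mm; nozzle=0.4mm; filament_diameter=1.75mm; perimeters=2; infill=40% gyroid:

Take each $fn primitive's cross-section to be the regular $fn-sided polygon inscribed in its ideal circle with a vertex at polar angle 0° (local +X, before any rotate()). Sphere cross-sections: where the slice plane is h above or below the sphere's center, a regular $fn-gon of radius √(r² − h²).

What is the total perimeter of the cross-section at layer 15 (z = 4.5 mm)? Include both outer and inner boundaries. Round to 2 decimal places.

At z = 4.5 mm: the cube is present — its section is the full 7×27 rectangle (perimeter 68.00 mm); the r=10.5 sphere at (-3, 10.5) slices to a regular 12-gon of circumradius 9.233 (√(r²−h²) with h=5 from center) (perimeter = 2·12·9.233·sin(180°/12) = 57.35 mm); the 12×25 cube at (9.5, 6) contributes its full rectangle (perimeter 74.00 mm); Taking the first minus the rest: starting from the 7×27 cube, the r=10.5 sphere at (-3, 10.5) partially overlaps it — only the 74.89 mm² overlap (of its 255.75 mm²) is removed, clipping the outline; the 12×25 cube at (9.5, 6) misses the remaining region (no effect) — boundary = 73.61 mm. Overall, the cross-section is a single solid region. Total boundary length (outer) = 73.61 mm.

73.61 mm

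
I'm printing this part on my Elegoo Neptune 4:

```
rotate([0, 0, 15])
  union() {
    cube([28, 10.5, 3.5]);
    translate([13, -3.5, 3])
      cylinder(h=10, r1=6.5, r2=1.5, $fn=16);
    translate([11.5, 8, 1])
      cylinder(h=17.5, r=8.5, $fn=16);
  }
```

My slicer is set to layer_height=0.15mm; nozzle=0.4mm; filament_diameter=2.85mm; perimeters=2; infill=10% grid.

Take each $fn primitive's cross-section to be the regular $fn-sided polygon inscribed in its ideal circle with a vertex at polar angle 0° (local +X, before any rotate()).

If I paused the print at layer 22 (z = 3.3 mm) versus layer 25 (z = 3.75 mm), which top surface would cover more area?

layer 22 (z = 3.3 mm)

Layer 22 (z = 3.3): the cube (footprint 28×10.5) is included at this height (area 294.00 mm²); the cone at (13, -3.5) contributes a regular 16-gon of circumradius 6.350 (interpolated between r1=6.5 and r2=1.5 at t=0.030) (area = (16/2)·6.350²·sin(360°/16) = 123.45 mm²); the cylinder at (11.5, 8): section is a regular 16-gon, circumradius r=8.5 (area = (16/2)·8.500²·sin(360°/16) = 221.19 mm²); Taking the union: the regions partially overlap — summed areas 638.64 mm² minus the doubly-counted overlap 172.10 mm² gives 466.54 mm² — area = 466.54 mm²; (rotated 15° about Z; rotation is an isometry so areas/perimeters/island counts are preserved). So its area = 466.54 mm². Layer 25 (z = 3.75): the cube is absent (z outside [0, 3.5]); the cone at (13, -3.5): at t=0.075 of its height the radius interpolates to r₁+(r₂−r₁)t = 6.125, giving a regular 16-gon of that circumradius (area = (16/2)·6.125²·sin(360°/16) = 114.85 mm²); the cylinder at (11.5, 8): section is a regular 16-gon, circumradius r=8.5 (area = (16/2)·8.500²·sin(360°/16) = 221.19 mm²); Merging all regions: the regions partially overlap — summed areas 336.04 mm² minus the doubly-counted overlap 16.32 mm² gives 319.72 mm² — area = 319.72 mm²; (whole slice rotated 15° about Z — lengths, areas and connectivity unchanged). So its area = 319.72 mm². Layer 22 is larger (466.54 vs 319.72 mm²).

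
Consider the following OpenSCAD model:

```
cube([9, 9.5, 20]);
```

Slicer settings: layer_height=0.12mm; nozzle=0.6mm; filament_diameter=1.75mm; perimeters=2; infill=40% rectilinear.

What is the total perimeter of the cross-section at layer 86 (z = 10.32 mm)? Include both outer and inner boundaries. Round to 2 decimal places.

37.00 mm

At z = 10.32 mm: the 9×9.5 cube contributes its full rectangle (perimeter 37.00 mm). Overall, the cross-section is a single solid region. Total boundary length (outer) = 37.00 mm.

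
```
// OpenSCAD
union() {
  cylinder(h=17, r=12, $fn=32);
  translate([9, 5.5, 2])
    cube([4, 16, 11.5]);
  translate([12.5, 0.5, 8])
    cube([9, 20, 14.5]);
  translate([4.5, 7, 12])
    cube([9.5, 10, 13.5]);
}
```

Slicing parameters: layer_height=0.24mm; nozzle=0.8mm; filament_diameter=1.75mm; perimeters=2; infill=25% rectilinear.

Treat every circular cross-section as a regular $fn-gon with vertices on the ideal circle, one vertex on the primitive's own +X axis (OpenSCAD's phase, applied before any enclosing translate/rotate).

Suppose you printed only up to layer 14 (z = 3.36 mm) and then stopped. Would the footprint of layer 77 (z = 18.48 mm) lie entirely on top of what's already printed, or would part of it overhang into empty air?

Compare the two slices. At z = 3.36: the r=12 cylinder gives a regular 32-gon of circumradius 12 (constant along its height) (area = (32/2)·12.000²·sin(360°/32) = 449.49 mm²); the 4×16 cube at (9, 5.5) contributes its full rectangle (area 64.00 mm²); the cube at (12.5, 0.5) is not intersected at this z (z outside [8, 22.5]); the cube at (4.5, 7) is not intersected at this z (z outside [12, 25.5]); Combining (union): the regions partially overlap — summed areas 513.49 mm² minus the doubly-counted overlap 2.09 mm² gives 511.40 mm² — area = 511.40 mm². At z = 18.48: the cylinder does not reach this height (z outside [0, 17]); the cube at (9, 5.5) is not intersected at this z (z outside [2, 13.5]); the cube at (12.5, 0.5) is present — its section is the full 9×20 rectangle (area 180.00 mm²); the 9.5×10 cube at (4.5, 7) contributes its full rectangle (area 95.00 mm²); Merging all regions: the regions partially overlap — summed areas 275.00 mm² minus the doubly-counted overlap 15.00 mm² gives 260.00 mm² — area = 260.00 mm². Checking containment: at z = 18.48 the cross-section extends beyond the z = 3.36 cross-section by about 205.13 mm².

part overhangs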